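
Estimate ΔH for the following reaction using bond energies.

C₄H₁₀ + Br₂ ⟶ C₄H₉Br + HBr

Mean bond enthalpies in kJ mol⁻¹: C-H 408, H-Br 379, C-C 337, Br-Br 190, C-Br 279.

Bonds broken (reactants):
  Br-Br: 1 × 190 = 190
  C-C: 3 × 337 = 1011
  C-H: 10 × 408 = 4080
  Σ(broken) = 5281 kJ
Bonds formed (products):
  C-Br: 1 × 279 = 279
  C-C: 3 × 337 = 1011
  C-H: 9 × 408 = 3672
  H-Br: 1 × 379 = 379
  Σ(formed) = 5341 kJ
ΔH = Σ(broken) − Σ(formed) = 5281 − 5341 = −60 kJ

ΔH ≈ −60 kJ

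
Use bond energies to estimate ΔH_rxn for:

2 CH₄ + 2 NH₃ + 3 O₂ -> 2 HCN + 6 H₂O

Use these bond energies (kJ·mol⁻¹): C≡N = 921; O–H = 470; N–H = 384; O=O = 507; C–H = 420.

Bonds broken (reactants):
  C–H: 8 × 420 = 3360
  N–H: 6 × 384 = 2304
  O=O: 3 × 507 = 1521
  Σ(broken) = 7185 kJ
Bonds formed (products):
  C≡N: 2 × 921 = 1842
  C–H: 2 × 420 = 840
  O–H: 12 × 470 = 5640
  Σ(formed) = 8322 kJ
ΔH = Σ(broken) − Σ(formed) = 7185 − 8322 = −1137 kJ

ΔH ≈ −1137 kJ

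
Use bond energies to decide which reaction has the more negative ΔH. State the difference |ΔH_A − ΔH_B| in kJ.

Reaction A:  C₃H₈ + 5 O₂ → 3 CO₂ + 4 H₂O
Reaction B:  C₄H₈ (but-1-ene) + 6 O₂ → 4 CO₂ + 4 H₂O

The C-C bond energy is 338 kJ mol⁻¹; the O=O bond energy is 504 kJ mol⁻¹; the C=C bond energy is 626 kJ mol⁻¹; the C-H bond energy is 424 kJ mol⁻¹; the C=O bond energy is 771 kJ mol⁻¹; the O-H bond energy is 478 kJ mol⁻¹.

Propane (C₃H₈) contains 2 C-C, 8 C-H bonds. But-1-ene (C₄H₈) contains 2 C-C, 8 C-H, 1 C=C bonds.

Reaction A:
  Bonds broken (reactants):
    C-C: 2 × 338 = 676
    C-H: 8 × 424 = 3392
    O=O: 5 × 504 = 2520
    Σ(broken) = 6588 kJ
  Bonds formed (products):
    C=O: 6 × 771 = 4626
    O-H: 8 × 478 = 3824
    Σ(formed) = 8450 kJ
  ΔH_A = 6588 − 8450 = −1862 kJ
Reaction B:
  Bonds broken (reactants):
    C-C: 2 × 338 = 676
    C-H: 8 × 424 = 3392
    C=C: 1 × 626 = 626
    O=O: 6 × 504 = 3024
    Σ(broken) = 7718 kJ
  Bonds formed (products):
    C=O: 8 × 771 = 6168
    O-H: 8 × 478 = 3824
    Σ(formed) = 9992 kJ
  ΔH_B = 7718 − 9992 = −2274 kJ
ΔH_A − ΔH_B = +412 kJ, so reaction B has the more negative ΔH; |ΔH_A − ΔH_B| = 412 kJ.

Reaction B, by 412 kJ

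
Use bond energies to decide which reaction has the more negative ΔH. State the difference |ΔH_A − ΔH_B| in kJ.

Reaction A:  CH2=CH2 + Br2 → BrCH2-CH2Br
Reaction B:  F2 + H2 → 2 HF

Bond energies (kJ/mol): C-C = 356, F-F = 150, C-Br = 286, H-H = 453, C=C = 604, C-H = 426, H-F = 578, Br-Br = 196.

Reaction B, by 425 kJ

Reaction A:
  Bonds broken (reactants):
    Br-Br: 1 × 196 = 196
    C-H: 4 × 426 = 1704
    C=C: 1 × 604 = 604
    Σ(broken) = 2504 kJ
  Bonds formed (products):
    C-Br: 2 × 286 = 572
    C-C: 1 × 356 = 356
    C-H: 4 × 426 = 1704
    Σ(formed) = 2632 kJ
  ΔH_A = 2504 − 2632 = −128 kJ
Reaction B:
  Bonds broken (reactants):
    F-F: 1 × 150 = 150
    H-H: 1 × 453 = 453
    Σ(broken) = 603 kJ
  Bonds formed (products):
    H-F: 2 × 578 = 1156
    Σ(formed) = 1156 kJ
  ΔH_B = 603 − 1156 = −553 kJ
ΔH_A − ΔH_B = +425 kJ, so reaction B has the more negative ΔH; |ΔH_A − ΔH_B| = 425 kJ.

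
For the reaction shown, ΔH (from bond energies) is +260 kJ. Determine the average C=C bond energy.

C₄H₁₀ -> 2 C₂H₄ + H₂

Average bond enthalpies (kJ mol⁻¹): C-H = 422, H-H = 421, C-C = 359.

D(C=C) ≈ 620 kJ/mol

Let D be the C=C bond energy.
Σ(broken) = 3×359 + 10×422 = 5297
Σ(formed) = 8×422 + 2×D + 1×421 = 3797 + 2D
ΔH = Σ(broken) − Σ(formed) = (5297) − (3797 + 2D) = +1500 − 2D
Setting this equal to +260 kJ gives 2D = 1240, so D = 620 kJ/mol.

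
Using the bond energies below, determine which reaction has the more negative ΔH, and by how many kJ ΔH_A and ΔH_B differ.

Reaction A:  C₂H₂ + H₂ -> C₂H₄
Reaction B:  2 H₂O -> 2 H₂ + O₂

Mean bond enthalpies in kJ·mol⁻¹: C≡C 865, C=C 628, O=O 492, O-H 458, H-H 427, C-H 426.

Reaction A:
  Bonds broken (reactants):
    C≡C: 1 × 865 = 865
    C-H: 2 × 426 = 852
    H-H: 1 × 427 = 427
    Σ(broken) = 2144 kJ
  Bonds formed (products):
    C-H: 4 × 426 = 1704
    C=C: 1 × 628 = 628
    Σ(formed) = 2332 kJ
  ΔH_A = 2144 − 2332 = −188 kJ
Reaction B:
  Bonds broken (reactants):
    O-H: 4 × 458 = 1832
    Σ(broken) = 1832 kJ
  Bonds formed (products):
    H-H: 2 × 427 = 854
    O=O: 1 × 492 = 492
    Σ(formed) = 1346 kJ
  ΔH_B = 1832 − 1346 = +486 kJ
ΔH_A − ΔH_B = −674 kJ, so reaction A has the more negative ΔH; |ΔH_A − ΔH_B| = 674 kJ.

Reaction A, by 674 kJ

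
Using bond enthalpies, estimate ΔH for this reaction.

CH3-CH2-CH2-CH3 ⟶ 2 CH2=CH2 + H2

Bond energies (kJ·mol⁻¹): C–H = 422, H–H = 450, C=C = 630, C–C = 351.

ΔH ≈ +187 kJ

Bonds broken (reactants):
  C–C: 3 × 351 = 1053
  C–H: 10 × 422 = 4220
  Σ(broken) = 5273 kJ
Bonds formed (products):
  C–H: 8 × 422 = 3376
  C=C: 2 × 630 = 1260
  H–H: 1 × 450 = 450
  Σ(formed) = 5086 kJ
ΔH = Σ(broken) − Σ(formed) = 5273 − 5086 = +187 kJ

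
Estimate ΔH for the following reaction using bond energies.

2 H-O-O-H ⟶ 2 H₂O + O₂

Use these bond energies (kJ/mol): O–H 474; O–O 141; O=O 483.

Bonds broken (reactants):
  O–H: 4 × 474 = 1896
  O–O: 2 × 141 = 282
  Σ(broken) = 2178 kJ
Bonds formed (products):
  O–H: 4 × 474 = 1896
  O=O: 1 × 483 = 483
  Σ(formed) = 2379 kJ
ΔH = Σ(broken) − Σ(formed) = 2178 − 2379 = −201 kJ

ΔH ≈ −201 kJ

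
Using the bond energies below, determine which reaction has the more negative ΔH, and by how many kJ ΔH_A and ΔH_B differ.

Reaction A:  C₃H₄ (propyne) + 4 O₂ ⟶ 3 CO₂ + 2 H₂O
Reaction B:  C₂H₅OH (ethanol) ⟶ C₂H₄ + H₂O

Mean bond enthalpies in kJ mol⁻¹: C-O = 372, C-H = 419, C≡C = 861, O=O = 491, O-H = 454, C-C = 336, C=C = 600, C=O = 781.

Reaction A, by 1738 kJ

Reaction A:
  Bonds broken (reactants):
    C≡C: 1 × 861 = 861
    C-C: 1 × 336 = 336
    C-H: 4 × 419 = 1676
    O=O: 4 × 491 = 1964
    Σ(broken) = 4837 kJ
  Bonds formed (products):
    C=O: 6 × 781 = 4686
    O-H: 4 × 454 = 1816
    Σ(formed) = 6502 kJ
  ΔH_A = 4837 − 6502 = −1665 kJ
Reaction B:
  Bonds broken (reactants):
    C-C: 1 × 336 = 336
    C-H: 5 × 419 = 2095
    C-O: 1 × 372 = 372
    O-H: 1 × 454 = 454
    Σ(broken) = 3257 kJ
  Bonds formed (products):
    C-H: 4 × 419 = 1676
    C=C: 1 × 600 = 600
    O-H: 2 × 454 = 908
    Σ(formed) = 3184 kJ
  ΔH_B = 3257 − 3184 = +73 kJ
ΔH_A − ΔH_B = −1738 kJ, so reaction A has the more negative ΔH; |ΔH_A − ΔH_B| = 1738 kJ.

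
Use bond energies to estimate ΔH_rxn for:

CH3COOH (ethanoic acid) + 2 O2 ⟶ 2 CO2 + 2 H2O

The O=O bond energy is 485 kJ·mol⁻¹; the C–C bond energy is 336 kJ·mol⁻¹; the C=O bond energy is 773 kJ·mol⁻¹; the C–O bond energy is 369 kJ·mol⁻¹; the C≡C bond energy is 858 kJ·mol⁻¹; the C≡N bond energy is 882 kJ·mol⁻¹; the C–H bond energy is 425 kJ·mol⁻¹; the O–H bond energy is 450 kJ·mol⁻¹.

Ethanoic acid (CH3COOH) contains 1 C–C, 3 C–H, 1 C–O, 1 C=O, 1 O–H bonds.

ΔH ≈ −719 kJ

Bonds broken (reactants):
  C–C: 1 × 336 = 336
  C–H: 3 × 425 = 1275
  C–O: 1 × 369 = 369
  C=O: 1 × 773 = 773
  O–H: 1 × 450 = 450
  O=O: 2 × 485 = 970
  Σ(broken) = 4173 kJ
Bonds formed (products):
  C=O: 4 × 773 = 3092
  O–H: 4 × 450 = 1800
  Σ(formed) = 4892 kJ
ΔH = Σ(broken) − Σ(formed) = 4173 − 4892 = −719 kJ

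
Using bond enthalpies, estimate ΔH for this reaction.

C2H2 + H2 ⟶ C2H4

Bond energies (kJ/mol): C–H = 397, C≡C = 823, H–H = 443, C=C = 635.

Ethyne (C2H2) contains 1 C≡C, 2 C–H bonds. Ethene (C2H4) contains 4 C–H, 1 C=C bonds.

ΔH ≈ −163 kJ

Bonds broken (reactants):
  C≡C: 1 × 823 = 823
  C–H: 2 × 397 = 794
  H–H: 1 × 443 = 443
  Σ(broken) = 2060 kJ
Bonds formed (products):
  C–H: 4 × 397 = 1588
  C=C: 1 × 635 = 635
  Σ(formed) = 2223 kJ
ΔH = Σ(broken) − Σ(formed) = 2060 − 2223 = −163 kJ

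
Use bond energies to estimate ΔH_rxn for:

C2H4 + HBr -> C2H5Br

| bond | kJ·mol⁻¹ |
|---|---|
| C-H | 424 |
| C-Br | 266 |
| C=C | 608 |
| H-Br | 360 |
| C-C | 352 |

Bonds broken (reactants):
  C-H: 4 × 424 = 1696
  C=C: 1 × 608 = 608
  H-Br: 1 × 360 = 360
  Σ(broken) = 2664 kJ
Bonds formed (products):
  C-Br: 1 × 266 = 266
  C-C: 1 × 352 = 352
  C-H: 5 × 424 = 2120
  Σ(formed) = 2738 kJ
ΔH = Σ(broken) − Σ(formed) = 2664 − 2738 = −74 kJ

ΔH ≈ −74 kJ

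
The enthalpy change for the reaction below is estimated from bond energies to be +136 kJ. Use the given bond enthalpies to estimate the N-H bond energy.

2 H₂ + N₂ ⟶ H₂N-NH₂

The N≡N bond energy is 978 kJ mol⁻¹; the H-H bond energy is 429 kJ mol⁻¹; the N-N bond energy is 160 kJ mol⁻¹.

D(N-H) ≈ 385 kJ/mol

Let D be the N-H bond energy.
Σ(broken) = 2×429 + 1×978 = 1836
Σ(formed) = 4×D + 1×160 = 160 + 4D
ΔH = Σ(broken) − Σ(formed) = (1836) − (160 + 4D) = +1676 − 4D
Setting this equal to +136 kJ gives 4D = 1540, so D = 385 kJ/mol.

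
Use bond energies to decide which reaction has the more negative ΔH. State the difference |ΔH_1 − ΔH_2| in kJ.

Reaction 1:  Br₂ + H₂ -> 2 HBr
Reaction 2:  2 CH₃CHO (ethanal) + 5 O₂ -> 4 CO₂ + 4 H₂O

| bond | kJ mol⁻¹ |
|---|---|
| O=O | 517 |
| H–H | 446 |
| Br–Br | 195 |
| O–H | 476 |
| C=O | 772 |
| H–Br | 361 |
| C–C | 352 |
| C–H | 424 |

Reaction 1:
  Bonds broken (reactants):
    Br–Br: 1 × 195 = 195
    H–H: 1 × 446 = 446
    Σ(broken) = 641 kJ
  Bonds formed (products):
    H–Br: 2 × 361 = 722
    Σ(formed) = 722 kJ
  ΔH_1 = 641 − 722 = −81 kJ
Reaction 2:
  Bonds broken (reactants):
    C–C: 2 × 352 = 704
    C–H: 8 × 424 = 3392
    C=O: 2 × 772 = 1544
    O=O: 5 × 517 = 2585
    Σ(broken) = 8225 kJ
  Bonds formed (products):
    C=O: 8 × 772 = 6176
    O–H: 8 × 476 = 3808
    Σ(formed) = 9984 kJ
  ΔH_2 = 8225 − 9984 = −1759 kJ
ΔH_1 − ΔH_2 = +1678 kJ, so reaction 2 has the more negative ΔH; |ΔH_1 − ΔH_2| = 1678 kJ.

Reaction 2, by 1678 kJ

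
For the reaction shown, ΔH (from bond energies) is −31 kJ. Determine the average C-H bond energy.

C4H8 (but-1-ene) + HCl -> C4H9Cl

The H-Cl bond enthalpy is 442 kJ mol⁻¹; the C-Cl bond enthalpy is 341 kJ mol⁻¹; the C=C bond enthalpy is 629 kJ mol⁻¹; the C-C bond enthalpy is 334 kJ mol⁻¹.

D(C-H) ≈ 427 kJ/mol

Let D be the C-H bond energy.
Σ(broken) = 2×334 + 8×D + 1×629 + 1×442 = 1739 + 8D
Σ(formed) = 3×334 + 1×341 + 9×D = 1343 + 9D
ΔH = Σ(broken) − Σ(formed) = (1739 + 8D) − (1343 + 9D) = +396 − D
Setting this equal to −31 kJ gives D = 427 kJ/mol.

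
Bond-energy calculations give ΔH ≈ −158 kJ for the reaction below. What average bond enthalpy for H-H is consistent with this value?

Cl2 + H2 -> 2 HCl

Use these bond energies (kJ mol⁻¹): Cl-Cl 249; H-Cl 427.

D(H-H) ≈ 447 kJ/mol

Let D be the H-H bond energy.
Σ(broken) = 1×249 + 1×D = 249 + D
Σ(formed) = 2×427 = 854
ΔH = Σ(broken) − Σ(formed) = (249 + D) − (854) = −605 + D
Setting this equal to −158 kJ gives D = 447 kJ/mol.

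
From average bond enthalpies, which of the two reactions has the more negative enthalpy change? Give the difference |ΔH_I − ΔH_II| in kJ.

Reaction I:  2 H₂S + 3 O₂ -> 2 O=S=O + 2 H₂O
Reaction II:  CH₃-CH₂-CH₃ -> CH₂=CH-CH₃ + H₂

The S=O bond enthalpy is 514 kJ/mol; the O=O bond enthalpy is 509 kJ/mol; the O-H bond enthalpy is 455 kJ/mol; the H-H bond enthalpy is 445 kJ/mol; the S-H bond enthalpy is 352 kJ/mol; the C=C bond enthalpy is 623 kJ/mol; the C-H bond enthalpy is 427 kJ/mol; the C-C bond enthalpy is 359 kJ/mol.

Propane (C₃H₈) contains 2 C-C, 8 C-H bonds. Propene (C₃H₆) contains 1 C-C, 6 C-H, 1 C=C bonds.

Reaction I:
  Bonds broken (reactants):
    O=O: 3 × 509 = 1527
    S-H: 4 × 352 = 1408
    Σ(broken) = 2935 kJ
  Bonds formed (products):
    O-H: 4 × 455 = 1820
    S=O: 4 × 514 = 2056
    Σ(formed) = 3876 kJ
  ΔH_I = 2935 − 3876 = −941 kJ
Reaction II:
  Bonds broken (reactants):
    C-C: 2 × 359 = 718
    C-H: 8 × 427 = 3416
    Σ(broken) = 4134 kJ
  Bonds formed (products):
    C-C: 1 × 359 = 359
    C-H: 6 × 427 = 2562
    C=C: 1 × 623 = 623
    H-H: 1 × 445 = 445
    Σ(formed) = 3989 kJ
  ΔH_II = 4134 − 3989 = +145 kJ
ΔH_I − ΔH_II = −1086 kJ, so reaction I has the more negative ΔH; |ΔH_I − ΔH_II| = 1086 kJ.

Reaction I, by 1086 kJ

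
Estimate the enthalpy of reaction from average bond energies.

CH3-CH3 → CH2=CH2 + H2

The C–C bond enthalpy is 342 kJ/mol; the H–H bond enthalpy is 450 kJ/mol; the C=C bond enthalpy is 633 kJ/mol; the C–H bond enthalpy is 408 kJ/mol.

ΔH ≈ +75 kJ

Bonds broken (reactants):
  C–C: 1 × 342 = 342
  C–H: 6 × 408 = 2448
  Σ(broken) = 2790 kJ
Bonds formed (products):
  C–H: 4 × 408 = 1632
  C=C: 1 × 633 = 633
  H–H: 1 × 450 = 450
  Σ(formed) = 2715 kJ
ΔH = Σ(broken) − Σ(formed) = 2790 − 2715 = +75 kJ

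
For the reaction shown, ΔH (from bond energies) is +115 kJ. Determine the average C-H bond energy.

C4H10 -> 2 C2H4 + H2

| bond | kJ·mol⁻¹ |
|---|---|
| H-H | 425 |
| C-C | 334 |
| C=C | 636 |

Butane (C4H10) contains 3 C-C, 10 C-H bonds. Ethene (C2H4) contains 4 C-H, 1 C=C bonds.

Let D be the C-H bond energy.
Σ(broken) = 3×334 + 10×D = 1002 + 10D
Σ(formed) = 8×D + 2×636 + 1×425 = 1697 + 8D
ΔH = Σ(broken) − Σ(formed) = (1002 + 10D) − (1697 + 8D) = −695 + 2D
Setting this equal to +115 kJ gives 2D = 810, so D = 405 kJ/mol.

D(C-H) ≈ 405 kJ/mol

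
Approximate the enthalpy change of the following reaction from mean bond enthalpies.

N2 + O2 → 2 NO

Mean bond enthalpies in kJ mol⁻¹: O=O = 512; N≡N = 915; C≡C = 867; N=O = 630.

Bonds broken (reactants):
  N≡N: 1 × 915 = 915
  O=O: 1 × 512 = 512
  Σ(broken) = 1427 kJ
Bonds formed (products):
  N=O: 2 × 630 = 1260
  Σ(formed) = 1260 kJ
ΔH = Σ(broken) − Σ(formed) = 1427 − 1260 = +167 kJ

ΔH ≈ +167 kJ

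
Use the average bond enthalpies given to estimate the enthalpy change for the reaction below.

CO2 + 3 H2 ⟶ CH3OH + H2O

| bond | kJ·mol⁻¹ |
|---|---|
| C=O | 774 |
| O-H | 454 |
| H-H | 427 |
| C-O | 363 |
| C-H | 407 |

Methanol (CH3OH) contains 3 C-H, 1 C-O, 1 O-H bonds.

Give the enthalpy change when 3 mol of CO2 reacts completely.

ΔH = −351 kJ

Bonds broken (reactants):
  C=O: 2 × 774 = 1548
  H-H: 3 × 427 = 1281
  Σ(broken) = 2829 kJ
Bonds formed (products):
  C-H: 3 × 407 = 1221
  C-O: 1 × 363 = 363
  O-H: 3 × 454 = 1362
  Σ(formed) = 2946 kJ
ΔH = Σ(broken) − Σ(formed) = 2829 − 2946 = −117 kJ
For 3× the reaction as written: 3 × (−117) = −351 kJ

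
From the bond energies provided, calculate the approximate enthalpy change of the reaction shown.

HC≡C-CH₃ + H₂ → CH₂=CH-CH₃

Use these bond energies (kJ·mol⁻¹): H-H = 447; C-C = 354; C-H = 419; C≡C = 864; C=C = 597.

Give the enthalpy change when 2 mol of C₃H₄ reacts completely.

Bonds broken (reactants):
  C≡C: 1 × 864 = 864
  C-C: 1 × 354 = 354
  C-H: 4 × 419 = 1676
  H-H: 1 × 447 = 447
  Σ(broken) = 3341 kJ
Bonds formed (products):
  C-C: 1 × 354 = 354
  C-H: 6 × 419 = 2514
  C=C: 1 × 597 = 597
  Σ(formed) = 3465 kJ
ΔH = Σ(broken) − Σ(formed) = 3341 − 3465 = −124 kJ
For 2× the reaction as written: 2 × (−124) = −248 kJ

ΔH = −248 kJ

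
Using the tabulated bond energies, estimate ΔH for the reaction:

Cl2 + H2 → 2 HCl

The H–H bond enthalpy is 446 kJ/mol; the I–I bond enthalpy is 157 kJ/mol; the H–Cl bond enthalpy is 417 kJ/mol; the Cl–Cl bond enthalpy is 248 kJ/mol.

ΔH ≈ −140 kJ

Bonds broken (reactants):
  Cl–Cl: 1 × 248 = 248
  H–H: 1 × 446 = 446
  Σ(broken) = 694 kJ
Bonds formed (products):
  H–Cl: 2 × 417 = 834
  Σ(formed) = 834 kJ
ΔH = Σ(broken) − Σ(formed) = 694 − 834 = −140 kJ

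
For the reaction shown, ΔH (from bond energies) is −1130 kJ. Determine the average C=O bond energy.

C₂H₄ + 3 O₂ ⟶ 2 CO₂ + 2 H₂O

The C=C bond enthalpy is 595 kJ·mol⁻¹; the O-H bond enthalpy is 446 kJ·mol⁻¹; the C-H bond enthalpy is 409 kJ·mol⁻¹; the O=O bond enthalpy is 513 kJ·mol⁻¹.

Let D be the C=O bond energy.
Σ(broken) = 4×409 + 1×595 + 3×513 = 3770
Σ(formed) = 4×D + 4×446 = 1784 + 4D
ΔH = Σ(broken) − Σ(formed) = (3770) − (1784 + 4D) = +1986 − 4D
Setting this equal to −1130 kJ gives 4D = 3116, so D = 779 kJ/mol.

D(C=O) ≈ 779 kJ/mol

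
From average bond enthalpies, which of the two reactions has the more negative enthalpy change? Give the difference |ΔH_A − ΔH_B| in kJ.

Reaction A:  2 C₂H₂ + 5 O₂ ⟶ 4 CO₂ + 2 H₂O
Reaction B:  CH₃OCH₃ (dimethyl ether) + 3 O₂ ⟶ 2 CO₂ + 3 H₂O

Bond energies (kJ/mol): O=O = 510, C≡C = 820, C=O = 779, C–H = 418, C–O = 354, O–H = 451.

Reaction A, by 1098 kJ

Reaction A:
  Bonds broken (reactants):
    C≡C: 2 × 820 = 1640
    C–H: 4 × 418 = 1672
    O=O: 5 × 510 = 2550
    Σ(broken) = 5862 kJ
  Bonds formed (products):
    C=O: 8 × 779 = 6232
    O–H: 4 × 451 = 1804
    Σ(formed) = 8036 kJ
  ΔH_A = 5862 − 8036 = −2174 kJ
Reaction B:
  Bonds broken (reactants):
    C–H: 6 × 418 = 2508
    C–O: 2 × 354 = 708
    O=O: 3 × 510 = 1530
    Σ(broken) = 4746 kJ
  Bonds formed (products):
    C=O: 4 × 779 = 3116
    O–H: 6 × 451 = 2706
    Σ(formed) = 5822 kJ
  ΔH_B = 4746 − 5822 = −1076 kJ
ΔH_A − ΔH_B = −1098 kJ, so reaction A has the more negative ΔH; |ΔH_A − ΔH_B| = 1098 kJ.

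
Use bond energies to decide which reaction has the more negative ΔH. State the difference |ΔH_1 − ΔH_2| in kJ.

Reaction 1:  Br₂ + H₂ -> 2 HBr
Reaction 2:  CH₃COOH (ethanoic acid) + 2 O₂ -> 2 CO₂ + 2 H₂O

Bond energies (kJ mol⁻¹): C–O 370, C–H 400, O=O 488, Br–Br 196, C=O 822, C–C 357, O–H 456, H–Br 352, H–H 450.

Reaction 2, by 873 kJ

Reaction 1:
  Bonds broken (reactants):
    Br–Br: 1 × 196 = 196
    H–H: 1 × 450 = 450
    Σ(broken) = 646 kJ
  Bonds formed (products):
    H–Br: 2 × 352 = 704
    Σ(formed) = 704 kJ
  ΔH_1 = 646 − 704 = −58 kJ
Reaction 2:
  Bonds broken (reactants):
    C–C: 1 × 357 = 357
    C–H: 3 × 400 = 1200
    C–O: 1 × 370 = 370
    C=O: 1 × 822 = 822
    O–H: 1 × 456 = 456
    O=O: 2 × 488 = 976
    Σ(broken) = 4181 kJ
  Bonds formed (products):
    C=O: 4 × 822 = 3288
    O–H: 4 × 456 = 1824
    Σ(formed) = 5112 kJ
  ΔH_2 = 4181 − 5112 = −931 kJ
ΔH_1 − ΔH_2 = +873 kJ, so reaction 2 has the more negative ΔH; |ΔH_1 − ΔH_2| = 873 kJ.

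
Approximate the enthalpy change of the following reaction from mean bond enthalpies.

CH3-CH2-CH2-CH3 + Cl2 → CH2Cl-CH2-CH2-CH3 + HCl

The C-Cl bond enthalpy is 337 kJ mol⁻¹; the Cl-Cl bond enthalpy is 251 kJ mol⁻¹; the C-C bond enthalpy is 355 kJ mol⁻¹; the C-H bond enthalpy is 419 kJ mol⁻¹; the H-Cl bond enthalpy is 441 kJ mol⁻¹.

ΔH ≈ −108 kJ

Bonds broken (reactants):
  C-C: 3 × 355 = 1065
  C-H: 10 × 419 = 4190
  Cl-Cl: 1 × 251 = 251
  Σ(broken) = 5506 kJ
Bonds formed (products):
  C-C: 3 × 355 = 1065
  C-Cl: 1 × 337 = 337
  C-H: 9 × 419 = 3771
  H-Cl: 1 × 441 = 441
  Σ(formed) = 5614 kJ
ΔH = Σ(broken) − Σ(formed) = 5506 − 5614 = −108 kJ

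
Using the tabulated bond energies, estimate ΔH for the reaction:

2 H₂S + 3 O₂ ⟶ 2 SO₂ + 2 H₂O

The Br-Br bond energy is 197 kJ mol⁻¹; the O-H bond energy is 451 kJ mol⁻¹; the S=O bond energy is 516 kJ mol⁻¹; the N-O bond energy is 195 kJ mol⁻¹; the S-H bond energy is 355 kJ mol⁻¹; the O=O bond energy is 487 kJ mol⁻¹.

Bonds broken (reactants):
  O=O: 3 × 487 = 1461
  S-H: 4 × 355 = 1420
  Σ(broken) = 2881 kJ
Bonds formed (products):
  O-H: 4 × 451 = 1804
  S=O: 4 × 516 = 2064
  Σ(formed) = 3868 kJ
ΔH = Σ(broken) − Σ(formed) = 2881 − 3868 = −987 kJ

ΔH ≈ −987 kJ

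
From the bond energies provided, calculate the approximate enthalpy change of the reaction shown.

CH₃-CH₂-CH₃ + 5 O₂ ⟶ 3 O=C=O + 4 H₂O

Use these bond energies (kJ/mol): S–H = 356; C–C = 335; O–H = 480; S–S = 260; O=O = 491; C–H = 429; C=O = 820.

ΔH ≈ −2203 kJ

Bonds broken (reactants):
  C–C: 2 × 335 = 670
  C–H: 8 × 429 = 3432
  O=O: 5 × 491 = 2455
  Σ(broken) = 6557 kJ
Bonds formed (products):
  C=O: 6 × 820 = 4920
  O–H: 8 × 480 = 3840
  Σ(formed) = 8760 kJ
ΔH = Σ(broken) − Σ(formed) = 6557 − 8760 = −2203 kJ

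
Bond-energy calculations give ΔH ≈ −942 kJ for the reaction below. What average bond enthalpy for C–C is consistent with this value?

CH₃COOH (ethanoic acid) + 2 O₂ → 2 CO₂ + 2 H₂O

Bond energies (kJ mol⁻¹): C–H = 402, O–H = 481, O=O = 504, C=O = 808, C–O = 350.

D(C–C) ≈ 361 kJ/mol

Let D be the C–C bond energy.
Σ(broken) = 1×D + 3×402 + 1×350 + 1×808 + 1×481 + 2×504 = 3853 + D
Σ(formed) = 4×808 + 4×481 = 5156
ΔH = Σ(broken) − Σ(formed) = (3853 + D) − (5156) = −1303 + D
Setting this equal to −942 kJ gives D = 361 kJ/mol.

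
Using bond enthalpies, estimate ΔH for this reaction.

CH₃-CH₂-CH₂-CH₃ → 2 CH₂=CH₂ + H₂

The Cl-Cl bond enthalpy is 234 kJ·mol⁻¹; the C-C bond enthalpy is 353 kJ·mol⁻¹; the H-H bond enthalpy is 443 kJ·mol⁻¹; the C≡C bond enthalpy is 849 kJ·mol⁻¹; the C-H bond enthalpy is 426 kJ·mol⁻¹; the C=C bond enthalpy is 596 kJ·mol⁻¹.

ΔH ≈ +276 kJ

Bonds broken (reactants):
  C-C: 3 × 353 = 1059
  C-H: 10 × 426 = 4260
  Σ(broken) = 5319 kJ
Bonds formed (products):
  C-H: 8 × 426 = 3408
  C=C: 2 × 596 = 1192
  H-H: 1 × 443 = 443
  Σ(formed) = 5043 kJ
ΔH = Σ(broken) − Σ(formed) = 5319 − 5043 = +276 kJ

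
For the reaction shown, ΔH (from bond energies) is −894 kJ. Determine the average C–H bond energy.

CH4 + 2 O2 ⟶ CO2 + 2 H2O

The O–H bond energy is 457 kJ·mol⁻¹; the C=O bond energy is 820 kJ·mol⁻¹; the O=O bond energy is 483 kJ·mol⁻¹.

Let D be the C–H bond energy.
Σ(broken) = 4×D + 2×483 = 966 + 4D
Σ(formed) = 2×820 + 4×457 = 3468
ΔH = Σ(broken) − Σ(formed) = (966 + 4D) − (3468) = −2502 + 4D
Setting this equal to −894 kJ gives 4D = 1608, so D = 402 kJ/mol.

D(C–H) ≈ 402 kJ/mol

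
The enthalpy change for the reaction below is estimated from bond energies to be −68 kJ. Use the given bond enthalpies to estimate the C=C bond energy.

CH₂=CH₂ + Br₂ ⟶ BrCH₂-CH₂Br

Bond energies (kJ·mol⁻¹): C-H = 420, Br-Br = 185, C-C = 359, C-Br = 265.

D(C=C) ≈ 636 kJ/mol

Let D be the C=C bond energy.
Σ(broken) = 1×185 + 4×420 + 1×D = 1865 + D
Σ(formed) = 2×265 + 1×359 + 4×420 = 2569
ΔH = Σ(broken) − Σ(formed) = (1865 + D) − (2569) = −704 + D
Setting this equal to −68 kJ gives D = 636 kJ/mol.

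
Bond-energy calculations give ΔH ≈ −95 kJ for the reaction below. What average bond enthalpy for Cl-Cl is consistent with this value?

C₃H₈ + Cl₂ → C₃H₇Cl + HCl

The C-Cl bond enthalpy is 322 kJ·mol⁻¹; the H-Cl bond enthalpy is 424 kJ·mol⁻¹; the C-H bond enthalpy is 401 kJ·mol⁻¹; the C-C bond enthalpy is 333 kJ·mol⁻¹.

D(Cl-Cl) ≈ 250 kJ/mol

Let D be the Cl-Cl bond energy.
Σ(broken) = 2×333 + 8×401 + 1×D = 3874 + D
Σ(formed) = 2×333 + 1×322 + 7×401 + 1×424 = 4219
ΔH = Σ(broken) − Σ(formed) = (3874 + D) − (4219) = −345 + D
Setting this equal to −95 kJ gives D = 250 kJ/mol.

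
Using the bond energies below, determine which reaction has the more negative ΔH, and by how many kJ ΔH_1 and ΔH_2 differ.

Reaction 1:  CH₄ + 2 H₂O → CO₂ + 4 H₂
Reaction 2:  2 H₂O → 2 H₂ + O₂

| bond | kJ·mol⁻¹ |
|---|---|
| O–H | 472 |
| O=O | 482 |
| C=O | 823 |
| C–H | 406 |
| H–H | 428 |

Reaction 1:
  Bonds broken (reactants):
    C–H: 4 × 406 = 1624
    O–H: 4 × 472 = 1888
    Σ(broken) = 3512 kJ
  Bonds formed (products):
    C=O: 2 × 823 = 1646
    H–H: 4 × 428 = 1712
    Σ(formed) = 3358 kJ
  ΔH_1 = 3512 − 3358 = +154 kJ
Reaction 2:
  Bonds broken (reactants):
    O–H: 4 × 472 = 1888
    Σ(broken) = 1888 kJ
  Bonds formed (products):
    H–H: 2 × 428 = 856
    O=O: 1 × 482 = 482
    Σ(formed) = 1338 kJ
  ΔH_2 = 1888 − 1338 = +550 kJ
ΔH_1 − ΔH_2 = −396 kJ, so reaction 1 has the more negative ΔH; |ΔH_1 − ΔH_2| = 396 kJ.

Reaction 1, by 396 kJ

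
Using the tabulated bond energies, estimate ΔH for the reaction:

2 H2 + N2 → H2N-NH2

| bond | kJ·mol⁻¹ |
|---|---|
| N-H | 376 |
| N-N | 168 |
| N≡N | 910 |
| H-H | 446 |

ΔH ≈ +130 kJ

Bonds broken (reactants):
  H-H: 2 × 446 = 892
  N≡N: 1 × 910 = 910
  Σ(broken) = 1802 kJ
Bonds formed (products):
  N-H: 4 × 376 = 1504
  N-N: 1 × 168 = 168
  Σ(formed) = 1672 kJ
ΔH = Σ(broken) − Σ(formed) = 1802 − 1672 = +130 kJ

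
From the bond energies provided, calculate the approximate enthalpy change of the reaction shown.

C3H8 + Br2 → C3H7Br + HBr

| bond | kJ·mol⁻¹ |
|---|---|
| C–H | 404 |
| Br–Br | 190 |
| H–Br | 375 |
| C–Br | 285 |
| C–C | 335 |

ΔH ≈ −66 kJ

Bonds broken (reactants):
  Br–Br: 1 × 190 = 190
  C–C: 2 × 335 = 670
  C–H: 8 × 404 = 3232
  Σ(broken) = 4092 kJ
Bonds formed (products):
  C–Br: 1 × 285 = 285
  C–C: 2 × 335 = 670
  C–H: 7 × 404 = 2828
  H–Br: 1 × 375 = 375
  Σ(formed) = 4158 kJ
ΔH = Σ(broken) − Σ(formed) = 4092 − 4158 = −66 kJ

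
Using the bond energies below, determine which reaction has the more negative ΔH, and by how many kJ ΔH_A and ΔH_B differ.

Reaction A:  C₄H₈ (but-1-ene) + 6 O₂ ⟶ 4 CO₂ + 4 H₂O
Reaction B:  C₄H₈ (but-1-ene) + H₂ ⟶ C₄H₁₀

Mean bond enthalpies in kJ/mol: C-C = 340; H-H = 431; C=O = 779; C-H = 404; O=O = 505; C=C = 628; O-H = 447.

Reaction A, by 2149 kJ

Reaction A:
  Bonds broken (reactants):
    C-C: 2 × 340 = 680
    C-H: 8 × 404 = 3232
    C=C: 1 × 628 = 628
    O=O: 6 × 505 = 3030
    Σ(broken) = 7570 kJ
  Bonds formed (products):
    C=O: 8 × 779 = 6232
    O-H: 8 × 447 = 3576
    Σ(formed) = 9808 kJ
  ΔH_A = 7570 − 9808 = −2238 kJ
Reaction B:
  Bonds broken (reactants):
    C-C: 2 × 340 = 680
    C-H: 8 × 404 = 3232
    C=C: 1 × 628 = 628
    H-H: 1 × 431 = 431
    Σ(broken) = 4971 kJ
  Bonds formed (products):
    C-C: 3 × 340 = 1020
    C-H: 10 × 404 = 4040
    Σ(formed) = 5060 kJ
  ΔH_B = 4971 − 5060 = −89 kJ
ΔH_A − ΔH_B = −2149 kJ, so reaction A has the more negative ΔH; |ΔH_A − ΔH_B| = 2149 kJ.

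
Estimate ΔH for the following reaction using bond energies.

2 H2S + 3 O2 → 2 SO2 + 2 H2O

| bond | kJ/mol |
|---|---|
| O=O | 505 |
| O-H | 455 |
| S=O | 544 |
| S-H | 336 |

ΔH ≈ −1137 kJ

Bonds broken (reactants):
  O=O: 3 × 505 = 1515
  S-H: 4 × 336 = 1344
  Σ(broken) = 2859 kJ
Bonds formed (products):
  O-H: 4 × 455 = 1820
  S=O: 4 × 544 = 2176
  Σ(formed) = 3996 kJ
ΔH = Σ(broken) − Σ(formed) = 2859 − 3996 = −1137 kJ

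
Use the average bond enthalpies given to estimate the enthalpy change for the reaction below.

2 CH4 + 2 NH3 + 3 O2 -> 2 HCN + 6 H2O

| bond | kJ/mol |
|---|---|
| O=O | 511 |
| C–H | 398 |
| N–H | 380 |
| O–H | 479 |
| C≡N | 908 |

ΔH ≈ −1363 kJ

Bonds broken (reactants):
  C–H: 8 × 398 = 3184
  N–H: 6 × 380 = 2280
  O=O: 3 × 511 = 1533
  Σ(broken) = 6997 kJ
Bonds formed (products):
  C≡N: 2 × 908 = 1816
  C–H: 2 × 398 = 796
  O–H: 12 × 479 = 5748
  Σ(formed) = 8360 kJ
ΔH = Σ(broken) − Σ(formed) = 6997 − 8360 = −1363 kJ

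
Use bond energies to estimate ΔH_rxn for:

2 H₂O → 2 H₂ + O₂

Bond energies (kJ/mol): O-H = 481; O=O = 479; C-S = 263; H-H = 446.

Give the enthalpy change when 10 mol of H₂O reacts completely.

ΔH = +2765 kJ

Bonds broken (reactants):
  O-H: 4 × 481 = 1924
  Σ(broken) = 1924 kJ
Bonds formed (products):
  H-H: 2 × 446 = 892
  O=O: 1 × 479 = 479
  Σ(formed) = 1371 kJ
ΔH = Σ(broken) − Σ(formed) = 1924 − 1371 = +553 kJ
For 5× the reaction as written: 5 × (+553) = +2765 kJ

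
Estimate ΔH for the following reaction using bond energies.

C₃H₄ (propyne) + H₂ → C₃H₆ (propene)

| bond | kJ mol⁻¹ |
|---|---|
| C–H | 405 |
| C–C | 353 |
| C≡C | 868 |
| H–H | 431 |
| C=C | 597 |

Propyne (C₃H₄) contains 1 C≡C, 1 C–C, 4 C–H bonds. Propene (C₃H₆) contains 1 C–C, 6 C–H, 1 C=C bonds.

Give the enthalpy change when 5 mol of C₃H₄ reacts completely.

Bonds broken (reactants):
  C≡C: 1 × 868 = 868
  C–C: 1 × 353 = 353
  C–H: 4 × 405 = 1620
  H–H: 1 × 431 = 431
  Σ(broken) = 3272 kJ
Bonds formed (products):
  C–C: 1 × 353 = 353
  C–H: 6 × 405 = 2430
  C=C: 1 × 597 = 597
  Σ(formed) = 3380 kJ
ΔH = Σ(broken) − Σ(formed) = 3272 − 3380 = −108 kJ
For 5× the reaction as written: 5 × (−108) = −540 kJ

ΔH = −540 kJ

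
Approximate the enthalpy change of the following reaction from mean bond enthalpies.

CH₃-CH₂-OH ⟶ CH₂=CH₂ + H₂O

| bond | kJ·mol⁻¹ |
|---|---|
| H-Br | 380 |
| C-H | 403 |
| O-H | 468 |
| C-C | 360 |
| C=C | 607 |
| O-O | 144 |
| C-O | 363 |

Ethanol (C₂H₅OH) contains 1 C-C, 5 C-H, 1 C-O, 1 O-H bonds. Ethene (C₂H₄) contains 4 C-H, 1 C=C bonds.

Bonds broken (reactants):
  C-C: 1 × 360 = 360
  C-H: 5 × 403 = 2015
  C-O: 1 × 363 = 363
  O-H: 1 × 468 = 468
  Σ(broken) = 3206 kJ
Bonds formed (products):
  C-H: 4 × 403 = 1612
  C=C: 1 × 607 = 607
  O-H: 2 × 468 = 936
  Σ(formed) = 3155 kJ
ΔH = Σ(broken) − Σ(formed) = 3206 − 3155 = +51 kJ

ΔH ≈ +51 kJ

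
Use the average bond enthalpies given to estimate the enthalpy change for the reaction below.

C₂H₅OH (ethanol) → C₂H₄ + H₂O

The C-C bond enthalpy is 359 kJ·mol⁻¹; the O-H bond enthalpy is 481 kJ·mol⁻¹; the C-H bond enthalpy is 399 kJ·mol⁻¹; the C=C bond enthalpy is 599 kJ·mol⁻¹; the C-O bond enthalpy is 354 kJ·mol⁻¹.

Bonds broken (reactants):
  C-C: 1 × 359 = 359
  C-H: 5 × 399 = 1995
  C-O: 1 × 354 = 354
  O-H: 1 × 481 = 481
  Σ(broken) = 3189 kJ
Bonds formed (products):
  C-H: 4 × 399 = 1596
  C=C: 1 × 599 = 599
  O-H: 2 × 481 = 962
  Σ(formed) = 3157 kJ
ΔH = Σ(broken) − Σ(formed) = 3189 − 3157 = +32 kJ

ΔH ≈ +32 kJ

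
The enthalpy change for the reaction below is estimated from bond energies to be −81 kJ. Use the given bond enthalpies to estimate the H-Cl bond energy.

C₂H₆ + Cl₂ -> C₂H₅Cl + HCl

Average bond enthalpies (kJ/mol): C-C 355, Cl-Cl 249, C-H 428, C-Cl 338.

D(H-Cl) ≈ 420 kJ/mol

Let D be the H-Cl bond energy.
Σ(broken) = 1×355 + 6×428 + 1×249 = 3172
Σ(formed) = 1×355 + 1×338 + 5×428 + 1×D = 2833 + D
ΔH = Σ(broken) − Σ(formed) = (3172) − (2833 + D) = +339 − D
Setting this equal to −81 kJ gives D = 420 kJ/mol.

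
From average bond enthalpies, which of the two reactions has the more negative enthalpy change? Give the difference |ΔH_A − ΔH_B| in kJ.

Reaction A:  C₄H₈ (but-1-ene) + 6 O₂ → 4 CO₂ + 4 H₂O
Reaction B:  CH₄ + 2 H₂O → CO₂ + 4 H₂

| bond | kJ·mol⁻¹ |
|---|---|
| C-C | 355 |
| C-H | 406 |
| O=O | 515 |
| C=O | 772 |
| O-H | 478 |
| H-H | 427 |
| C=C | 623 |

Reaction A:
  Bonds broken (reactants):
    C-C: 2 × 355 = 710
    C-H: 8 × 406 = 3248
    C=C: 1 × 623 = 623
    O=O: 6 × 515 = 3090
    Σ(broken) = 7671 kJ
  Bonds formed (products):
    C=O: 8 × 772 = 6176
    O-H: 8 × 478 = 3824
    Σ(formed) = 10000 kJ
  ΔH_A = 7671 − 10000 = −2329 kJ
Reaction B:
  Bonds broken (reactants):
    C-H: 4 × 406 = 1624
    O-H: 4 × 478 = 1912
    Σ(broken) = 3536 kJ
  Bonds formed (products):
    C=O: 2 × 772 = 1544
    H-H: 4 × 427 = 1708
    Σ(formed) = 3252 kJ
  ΔH_B = 3536 − 3252 = +284 kJ
ΔH_A − ΔH_B = −2613 kJ, so reaction A has the more negative ΔH; |ΔH_A − ΔH_B| = 2613 kJ.

Reaction A, by 2613 kJ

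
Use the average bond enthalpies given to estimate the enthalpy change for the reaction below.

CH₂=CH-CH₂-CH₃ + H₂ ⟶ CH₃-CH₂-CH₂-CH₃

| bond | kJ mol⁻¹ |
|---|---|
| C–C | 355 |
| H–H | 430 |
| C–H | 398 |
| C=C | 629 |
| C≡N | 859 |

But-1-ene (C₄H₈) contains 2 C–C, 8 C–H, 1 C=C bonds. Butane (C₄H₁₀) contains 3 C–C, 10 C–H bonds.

ΔH ≈ −92 kJ

Bonds broken (reactants):
  C–C: 2 × 355 = 710
  C–H: 8 × 398 = 3184
  C=C: 1 × 629 = 629
  H–H: 1 × 430 = 430
  Σ(broken) = 4953 kJ
Bonds formed (products):
  C–C: 3 × 355 = 1065
  C–H: 10 × 398 = 3980
  Σ(formed) = 5045 kJ
ΔH = Σ(broken) − Σ(formed) = 4953 − 5045 = −92 kJ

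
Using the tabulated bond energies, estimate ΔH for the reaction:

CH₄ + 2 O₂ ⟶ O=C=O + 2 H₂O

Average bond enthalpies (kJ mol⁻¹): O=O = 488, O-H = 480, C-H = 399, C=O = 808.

ΔH ≈ −964 kJ

Bonds broken (reactants):
  C-H: 4 × 399 = 1596
  O=O: 2 × 488 = 976
  Σ(broken) = 2572 kJ
Bonds formed (products):
  C=O: 2 × 808 = 1616
  O-H: 4 × 480 = 1920
  Σ(formed) = 3536 kJ
ΔH = Σ(broken) − Σ(formed) = 2572 − 3536 = −964 kJ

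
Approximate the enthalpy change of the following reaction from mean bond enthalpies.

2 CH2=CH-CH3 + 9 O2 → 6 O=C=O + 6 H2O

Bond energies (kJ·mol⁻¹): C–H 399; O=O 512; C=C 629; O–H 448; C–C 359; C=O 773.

ΔH ≈ −3280 kJ

Bonds broken (reactants):
  C–C: 2 × 359 = 718
  C–H: 12 × 399 = 4788
  C=C: 2 × 629 = 1258
  O=O: 9 × 512 = 4608
  Σ(broken) = 11372 kJ
Bonds formed (products):
  C=O: 12 × 773 = 9276
  O–H: 12 × 448 = 5376
  Σ(formed) = 14652 kJ
ΔH = Σ(broken) − Σ(formed) = 11372 − 14652 = −3280 kJ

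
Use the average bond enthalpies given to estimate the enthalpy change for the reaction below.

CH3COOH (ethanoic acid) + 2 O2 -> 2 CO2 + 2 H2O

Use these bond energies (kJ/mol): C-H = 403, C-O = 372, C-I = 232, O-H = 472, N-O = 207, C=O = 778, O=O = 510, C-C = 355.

ΔH ≈ −794 kJ

Bonds broken (reactants):
  C-C: 1 × 355 = 355
  C-H: 3 × 403 = 1209
  C-O: 1 × 372 = 372
  C=O: 1 × 778 = 778
  O-H: 1 × 472 = 472
  O=O: 2 × 510 = 1020
  Σ(broken) = 4206 kJ
Bonds formed (products):
  C=O: 4 × 778 = 3112
  O-H: 4 × 472 = 1888
  Σ(formed) = 5000 kJ
ΔH = Σ(broken) − Σ(formed) = 4206 − 5000 = −794 kJ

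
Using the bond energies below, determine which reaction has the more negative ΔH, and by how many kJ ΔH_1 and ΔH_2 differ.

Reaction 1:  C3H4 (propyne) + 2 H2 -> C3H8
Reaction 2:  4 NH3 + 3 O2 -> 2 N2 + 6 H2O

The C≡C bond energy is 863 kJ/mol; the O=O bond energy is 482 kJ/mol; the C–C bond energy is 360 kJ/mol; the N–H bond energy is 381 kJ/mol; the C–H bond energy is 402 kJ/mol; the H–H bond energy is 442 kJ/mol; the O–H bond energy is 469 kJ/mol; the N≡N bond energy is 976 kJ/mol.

Reaction 1:
  Bonds broken (reactants):
    C≡C: 1 × 863 = 863
    C–C: 1 × 360 = 360
    C–H: 4 × 402 = 1608
    H–H: 2 × 442 = 884
    Σ(broken) = 3715 kJ
  Bonds formed (products):
    C–C: 2 × 360 = 720
    C–H: 8 × 402 = 3216
    Σ(formed) = 3936 kJ
  ΔH_1 = 3715 − 3936 = −221 kJ
Reaction 2:
  Bonds broken (reactants):
    N–H: 12 × 381 = 4572
    O=O: 3 × 482 = 1446
    Σ(broken) = 6018 kJ
  Bonds formed (products):
    N≡N: 2 × 976 = 1952
    O–H: 12 × 469 = 5628
    Σ(formed) = 7580 kJ
  ΔH_2 = 6018 − 7580 = −1562 kJ
ΔH_1 − ΔH_2 = +1341 kJ, so reaction 2 has the more negative ΔH; |ΔH_1 − ΔH_2| = 1341 kJ.

Reaction 2, by 1341 kJ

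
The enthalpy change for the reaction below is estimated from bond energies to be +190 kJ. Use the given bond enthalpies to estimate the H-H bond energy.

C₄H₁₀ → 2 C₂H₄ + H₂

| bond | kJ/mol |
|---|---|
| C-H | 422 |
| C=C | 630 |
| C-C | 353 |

D(H-H) ≈ 453 kJ/mol

Let D be the H-H bond energy.
Σ(broken) = 3×353 + 10×422 = 5279
Σ(formed) = 8×422 + 2×630 + 1×D = 4636 + D
ΔH = Σ(broken) − Σ(formed) = (5279) − (4636 + D) = +643 − D
Setting this equal to +190 kJ gives D = 453 kJ/mol.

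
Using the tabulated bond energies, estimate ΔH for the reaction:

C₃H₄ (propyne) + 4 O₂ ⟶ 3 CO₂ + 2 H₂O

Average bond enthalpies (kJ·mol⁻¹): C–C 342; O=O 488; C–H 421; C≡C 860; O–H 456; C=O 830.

Bonds broken (reactants):
  C≡C: 1 × 860 = 860
  C–C: 1 × 342 = 342
  C–H: 4 × 421 = 1684
  O=O: 4 × 488 = 1952
  Σ(broken) = 4838 kJ
Bonds formed (products):
  C=O: 6 × 830 = 4980
  O–H: 4 × 456 = 1824
  Σ(formed) = 6804 kJ
ΔH = Σ(broken) − Σ(formed) = 4838 − 6804 = −1966 kJ

ΔH ≈ −1966 kJ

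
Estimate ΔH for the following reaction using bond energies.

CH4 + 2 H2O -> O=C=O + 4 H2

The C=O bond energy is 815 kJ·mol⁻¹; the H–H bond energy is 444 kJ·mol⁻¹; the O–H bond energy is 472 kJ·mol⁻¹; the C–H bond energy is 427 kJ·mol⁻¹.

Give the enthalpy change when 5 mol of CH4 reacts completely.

Bonds broken (reactants):
  C–H: 4 × 427 = 1708
  O–H: 4 × 472 = 1888
  Σ(broken) = 3596 kJ
Bonds formed (products):
  C=O: 2 × 815 = 1630
  H–H: 4 × 444 = 1776
  Σ(formed) = 3406 kJ
ΔH = Σ(broken) − Σ(formed) = 3596 − 3406 = +190 kJ
For 5× the reaction as written: 5 × (+190) = +950 kJ

ΔH = +950 kJ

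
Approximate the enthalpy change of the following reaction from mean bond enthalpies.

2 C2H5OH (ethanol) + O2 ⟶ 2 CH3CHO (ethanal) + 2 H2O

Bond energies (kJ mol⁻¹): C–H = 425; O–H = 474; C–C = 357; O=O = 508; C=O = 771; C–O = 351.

ΔH ≈ −430 kJ

Bonds broken (reactants):
  C–C: 2 × 357 = 714
  C–H: 10 × 425 = 4250
  C–O: 2 × 351 = 702
  O–H: 2 × 474 = 948
  O=O: 1 × 508 = 508
  Σ(broken) = 7122 kJ
Bonds formed (products):
  C–C: 2 × 357 = 714
  C–H: 8 × 425 = 3400
  C=O: 2 × 771 = 1542
  O–H: 4 × 474 = 1896
  Σ(formed) = 7552 kJ
ΔH = Σ(broken) − Σ(formed) = 7122 − 7552 = −430 kJ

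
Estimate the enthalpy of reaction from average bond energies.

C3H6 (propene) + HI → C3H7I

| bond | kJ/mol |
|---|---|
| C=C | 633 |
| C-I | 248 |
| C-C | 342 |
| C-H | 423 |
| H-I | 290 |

Bonds broken (reactants):
  C-C: 1 × 342 = 342
  C-H: 6 × 423 = 2538
  C=C: 1 × 633 = 633
  H-I: 1 × 290 = 290
  Σ(broken) = 3803 kJ
Bonds formed (products):
  C-C: 2 × 342 = 684
  C-H: 7 × 423 = 2961
  C-I: 1 × 248 = 248
  Σ(formed) = 3893 kJ
ΔH = Σ(broken) − Σ(formed) = 3803 − 3893 = −90 kJ

ΔH ≈ −90 kJ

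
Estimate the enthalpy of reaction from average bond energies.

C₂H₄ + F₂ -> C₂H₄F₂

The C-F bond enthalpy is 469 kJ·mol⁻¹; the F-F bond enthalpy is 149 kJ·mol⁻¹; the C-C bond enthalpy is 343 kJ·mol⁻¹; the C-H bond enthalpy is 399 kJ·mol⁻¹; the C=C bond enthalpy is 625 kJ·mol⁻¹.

Bonds broken (reactants):
  C-H: 4 × 399 = 1596
  C=C: 1 × 625 = 625
  F-F: 1 × 149 = 149
  Σ(broken) = 2370 kJ
Bonds formed (products):
  C-C: 1 × 343 = 343
  C-F: 2 × 469 = 938
  C-H: 4 × 399 = 1596
  Σ(formed) = 2877 kJ
ΔH = Σ(broken) − Σ(formed) = 2370 − 2877 = −507 kJ

ΔH ≈ −507 kJ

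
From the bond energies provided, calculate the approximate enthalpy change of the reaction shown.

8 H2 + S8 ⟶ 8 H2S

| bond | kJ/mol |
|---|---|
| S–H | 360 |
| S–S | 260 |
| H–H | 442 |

ΔH ≈ −144 kJ

Bonds broken (reactants):
  H–H: 8 × 442 = 3536
  S–S: 8 × 260 = 2080
  Σ(broken) = 5616 kJ
Bonds formed (products):
  S–H: 16 × 360 = 5760
  Σ(formed) = 5760 kJ
ΔH = Σ(broken) − Σ(formed) = 5616 − 5760 = −144 kJ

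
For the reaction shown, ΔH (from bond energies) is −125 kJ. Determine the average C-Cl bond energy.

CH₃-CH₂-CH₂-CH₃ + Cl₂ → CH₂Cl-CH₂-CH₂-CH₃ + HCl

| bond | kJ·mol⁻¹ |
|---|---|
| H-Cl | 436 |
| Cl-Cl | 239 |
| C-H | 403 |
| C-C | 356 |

D(C-Cl) ≈ 331 kJ/mol

Let D be the C-Cl bond energy.
Σ(broken) = 3×356 + 10×403 + 1×239 = 5337
Σ(formed) = 3×356 + 1×D + 9×403 + 1×436 = 5131 + D
ΔH = Σ(broken) − Σ(formed) = (5337) − (5131 + D) = +206 − D
Setting this equal to −125 kJ gives D = 331 kJ/mol.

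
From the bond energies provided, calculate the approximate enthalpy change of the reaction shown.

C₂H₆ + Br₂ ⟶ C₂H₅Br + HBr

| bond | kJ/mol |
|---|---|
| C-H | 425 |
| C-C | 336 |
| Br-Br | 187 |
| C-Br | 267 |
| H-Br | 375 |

Bonds broken (reactants):
  Br-Br: 1 × 187 = 187
  C-C: 1 × 336 = 336
  C-H: 6 × 425 = 2550
  Σ(broken) = 3073 kJ
Bonds formed (products):
  C-Br: 1 × 267 = 267
  C-C: 1 × 336 = 336
  C-H: 5 × 425 = 2125
  H-Br: 1 × 375 = 375
  Σ(formed) = 3103 kJ
ΔH = Σ(broken) − Σ(formed) = 3073 − 3103 = −30 kJ

ΔH ≈ −30 kJ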